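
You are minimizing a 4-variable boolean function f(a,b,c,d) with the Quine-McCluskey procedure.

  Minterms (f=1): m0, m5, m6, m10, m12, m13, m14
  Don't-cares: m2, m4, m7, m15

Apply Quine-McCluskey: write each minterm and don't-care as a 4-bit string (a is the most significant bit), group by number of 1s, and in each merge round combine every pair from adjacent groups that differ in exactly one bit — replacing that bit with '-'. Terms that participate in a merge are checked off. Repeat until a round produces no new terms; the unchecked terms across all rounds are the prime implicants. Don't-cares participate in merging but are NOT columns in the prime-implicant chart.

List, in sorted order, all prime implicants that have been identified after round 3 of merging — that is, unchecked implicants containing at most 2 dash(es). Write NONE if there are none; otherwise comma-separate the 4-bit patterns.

size-2^0 implicants → 0000(✓)  0010(✓)  0100(✓)  0101(✓)  0110(✓)  0111(✓)  1010(✓)  1100(✓)  1101(✓)  1110(✓)  1111(✓)
size-2^1 implicants → -010(✓)  -100(✓)  -101(✓)  -110(✓)  -111(✓)  0-00(✓)  0-10(✓)  00-0(✓)  01-0(✓)  01-1(✓)  010-(✓)  011-(✓)  1-10(✓)  11-0(✓)  11-1(✓)  110-(✓)  111-(✓)
size-2^2 implicants → --10  -1-0(✓)  -1-1(✓)  -10-(✓)  -11-(✓)  0--0  01--(✓)  11--(✓)
size-2^3 implicants → -1--
Unchecked terms (primes): --10, -1--, 0--0

--10, 0--0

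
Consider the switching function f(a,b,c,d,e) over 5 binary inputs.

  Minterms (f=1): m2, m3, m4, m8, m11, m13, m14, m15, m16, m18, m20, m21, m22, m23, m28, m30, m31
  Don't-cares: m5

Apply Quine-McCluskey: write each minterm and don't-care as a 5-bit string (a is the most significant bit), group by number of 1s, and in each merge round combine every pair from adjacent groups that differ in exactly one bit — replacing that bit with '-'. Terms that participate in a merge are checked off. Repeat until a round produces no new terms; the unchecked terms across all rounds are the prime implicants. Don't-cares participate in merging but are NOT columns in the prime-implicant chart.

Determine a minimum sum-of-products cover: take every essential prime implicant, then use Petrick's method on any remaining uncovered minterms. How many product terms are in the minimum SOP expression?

size-2^0 implicants → 00010(✓)  00011(✓)  00100(✓)  00101(✓)  01000  01011(✓)  01101(✓)  01110(✓)  01111(✓)  10000(✓)  10010(✓)  10100(✓)  10101(✓)  10110(✓)  10111(✓)  11100(✓)  11110(✓)  11111(✓)
size-2^1 implicants → -0010  -0100(✓)  -0101(✓)  -1110(✓)  -1111(✓)  0-011  0-101  0001-  0010-(✓)  01-11  011-1  0111-(✓)  1-100(✓)  1-110(✓)  1-111(✓)  10-00(✓)  10-10(✓)  100-0(✓)  101-0(✓)  101-1(✓)  1010-(✓)  1011-(✓)  111-0(✓)  1111-(✓)
size-2^2 implicants → -010-  -111-  1-1-0  1-11-  10--0  101--
Unchecked terms (primes): -0010, -010-, -111-, 0-011, 0-101, 0001-, 01-11, 01000, 011-1, 1-1-0, 1-11-, 10--0, 101--
Minterm coverage:
  m2 ⊆ -0010,0001-
  m3 ⊆ 0-011,0001-
  m4 ⊆ -010- [E]
  m8 ⊆ 01000 [E]
  m11 ⊆ 0-011,01-11
  m13 ⊆ 0-101,011-1
  m14 ⊆ -111- [E]
  m15 ⊆ -111-,01-11,011-1
  m16 ⊆ 10--0 [E]
  m18 ⊆ -0010,10--0
  m20 ⊆ -010-,1-1-0,10--0,101--
  m21 ⊆ -010-,101--
  m22 ⊆ 1-1-0,1-11-,10--0,101--
  m23 ⊆ 1-11-,101--
  m28 ⊆ 1-1-0 [E]
  m30 ⊆ -111-,1-1-0,1-11-
  m31 ⊆ -111-,1-11-
E = {-010-, -111-, 01000, 1-1-0, 10--0}
Petrick residual → -0010, 0-011, 0-101, 1-11-
Cover = b'c'de' + b'cd' + bcd + a'c'de + a'cd'e + a'bc'd'e' + ace' + acd + ab'e'  |cover|=9

9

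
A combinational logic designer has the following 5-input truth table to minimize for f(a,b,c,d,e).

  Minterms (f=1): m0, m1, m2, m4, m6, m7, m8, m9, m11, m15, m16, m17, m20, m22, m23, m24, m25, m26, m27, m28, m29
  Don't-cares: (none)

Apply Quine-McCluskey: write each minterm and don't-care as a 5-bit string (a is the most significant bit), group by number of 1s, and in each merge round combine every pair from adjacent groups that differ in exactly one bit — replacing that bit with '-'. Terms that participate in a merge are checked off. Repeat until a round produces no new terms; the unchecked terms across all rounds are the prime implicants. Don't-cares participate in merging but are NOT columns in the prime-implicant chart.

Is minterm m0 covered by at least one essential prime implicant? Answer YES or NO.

YES

size-2^0 implicants → 00000(✓)  00001(✓)  00010(✓)  00100(✓)  00110(✓)  00111(✓)  01000(✓)  01001(✓)  01011(✓)  01111(✓)  10000(✓)  10001(✓)  10100(✓)  10110(✓)  10111(✓)  11000(✓)  11001(✓)  11010(✓)  11011(✓)  11100(✓)  11101(✓)
size-2^1 implicants → -0000(✓)  -0001(✓)  -0100(✓)  -0110(✓)  -0111(✓)  -1000(✓)  -1001(✓)  -1011(✓)  0-000(✓)  0-001(✓)  0-111  00-00(✓)  00-10(✓)  000-0(✓)  0000-(✓)  001-0(✓)  0011-(✓)  01-11  010-1(✓)  0100-(✓)  1-000(✓)  1-001(✓)  1-100(✓)  10-00(✓)  1000-(✓)  101-0(✓)  1011-(✓)  11-00(✓)  11-01(✓)  110-0(✓)  110-1(✓)  1100-(✓)  1101-(✓)  1110-(✓)
size-2^2 implicants → --000(✓)  --001(✓)  -0-00  -000-(✓)  -01-0  -011-  -10-1  -100-(✓)  0-00-(✓)  00--0  1--00  1-00-(✓)  11-0-  110--
size-2^3 implicants → --00-
Unchecked terms (primes): --00-, -0-00, -01-0, -011-, -10-1, 0-111, 00--0, 01-11, 1--00, 11-0-, 110--
Minterm coverage:
  m0 ⊆ --00-,-0-00,00--0
  m1 ⊆ --00- [E]
  m2 ⊆ 00--0 [E]
  m4 ⊆ -0-00,-01-0,00--0
  m6 ⊆ -01-0,-011-,00--0
  m7 ⊆ -011-,0-111
  m8 ⊆ --00- [E]
  m9 ⊆ --00-,-10-1
  m11 ⊆ -10-1,01-11
  m15 ⊆ 0-111,01-11
  m16 ⊆ --00-,-0-00,1--00
  m17 ⊆ --00- [E]
  m20 ⊆ -0-00,-01-0,1--00
  m22 ⊆ -01-0,-011-
  m23 ⊆ -011- [E]
  m24 ⊆ --00-,1--00,11-0-,110--
  m25 ⊆ --00-,-10-1,11-0-,110--
  m26 ⊆ 110-- [E]
  m27 ⊆ -10-1,110--
  m28 ⊆ 1--00,11-0-
  m29 ⊆ 11-0- [E]
E = {--00-, -011-, 00--0, 11-0-, 110--}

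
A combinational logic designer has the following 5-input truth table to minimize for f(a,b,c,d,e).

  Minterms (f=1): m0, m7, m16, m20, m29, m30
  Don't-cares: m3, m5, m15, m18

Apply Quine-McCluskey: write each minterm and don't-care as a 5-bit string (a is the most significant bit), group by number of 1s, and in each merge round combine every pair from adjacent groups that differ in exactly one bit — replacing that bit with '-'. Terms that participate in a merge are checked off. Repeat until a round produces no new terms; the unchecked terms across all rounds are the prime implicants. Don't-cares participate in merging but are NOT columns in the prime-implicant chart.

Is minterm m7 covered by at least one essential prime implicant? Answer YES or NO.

NO

Round 0: 00000✓ 00011✓ 00101✓ 00111✓ 01111✓ 10000✓ 10010✓ 10100✓ 11101 11110
Round 1: -0000 0-111 00-11 001-1 10-00 100-0
PIs = {-0000, 0-111, 00-11, 001-1, 10-00, 100-0, 11101, 11110}
Coverage chart:
  m0: -0000 ←essential
  m7: 0-111,00-11,001-1
  m16: -0000,10-00,100-0
  m20: 10-00 ←essential
  m29: 11101 ←essential
  m30: 11110 ←essential
Essential: -0000, 10-00, 11101, 11110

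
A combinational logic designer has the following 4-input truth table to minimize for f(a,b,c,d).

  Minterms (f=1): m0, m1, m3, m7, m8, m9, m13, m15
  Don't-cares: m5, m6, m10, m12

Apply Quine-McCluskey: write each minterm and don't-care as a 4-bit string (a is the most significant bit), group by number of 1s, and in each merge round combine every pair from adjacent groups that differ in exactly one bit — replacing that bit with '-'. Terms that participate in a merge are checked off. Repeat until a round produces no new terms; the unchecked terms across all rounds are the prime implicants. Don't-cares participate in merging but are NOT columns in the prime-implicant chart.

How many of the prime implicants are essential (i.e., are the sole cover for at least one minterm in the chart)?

3

Round 0: 0000✓ 0001✓ 0011✓ 0101✓ 0110✓ 0111✓ 1000✓ 1001✓ 1010✓ 1100✓ 1101✓ 1111✓
Round 1: -000✓ -001✓ -101✓ -111✓ 0-01✓ 0-11✓ 00-1✓ 000-✓ 01-1✓ 011- 1-00✓ 1-01✓ 10-0 100-✓ 11-1✓ 110-✓
Round 2: --01 -00- -1-1 0--1 1-0-
PIs = {--01, -00-, -1-1, 0--1, 011-, 1-0-, 10-0}
Coverage chart:
  m0: -00- ←essential
  m1: --01,-00-,0--1
  m3: 0--1 ←essential
  m7: -1-1,0--1,011-
  m8: -00-,1-0-,10-0
  m9: --01,-00-,1-0-
  m13: --01,-1-1,1-0-
  m15: -1-1 ←essential
Essential: -00-, -1-1, 0--1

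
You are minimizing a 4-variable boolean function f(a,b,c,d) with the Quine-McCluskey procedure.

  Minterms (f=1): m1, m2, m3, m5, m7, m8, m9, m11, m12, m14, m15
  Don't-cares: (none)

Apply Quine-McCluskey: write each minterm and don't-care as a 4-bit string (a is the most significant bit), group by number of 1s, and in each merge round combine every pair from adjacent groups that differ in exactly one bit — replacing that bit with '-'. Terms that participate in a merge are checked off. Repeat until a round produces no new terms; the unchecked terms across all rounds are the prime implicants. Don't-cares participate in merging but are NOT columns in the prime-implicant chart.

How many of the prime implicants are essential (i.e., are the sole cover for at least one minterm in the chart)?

2

size-2^0 implicants → 0001(✓)  0010(✓)  0011(✓)  0101(✓)  0111(✓)  1000(✓)  1001(✓)  1011(✓)  1100(✓)  1110(✓)  1111(✓)
size-2^1 implicants → -001(✓)  -011(✓)  -111(✓)  0-01(✓)  0-11(✓)  00-1(✓)  001-  01-1(✓)  1-00  1-11(✓)  10-1(✓)  100-  11-0  111-
size-2^2 implicants → --11  -0-1  0--1
Unchecked terms (primes): --11, -0-1, 0--1, 001-, 1-00, 100-, 11-0, 111-
Minterm coverage:
  m1 ⊆ -0-1,0--1
  m2 ⊆ 001- [E]
  m3 ⊆ --11,-0-1,0--1,001-
  m5 ⊆ 0--1 [E]
  m7 ⊆ --11,0--1
  m8 ⊆ 1-00,100-
  m9 ⊆ -0-1,100-
  m11 ⊆ --11,-0-1
  m12 ⊆ 1-00,11-0
  m14 ⊆ 11-0,111-
  m15 ⊆ --11,111-
E = {0--1, 001-}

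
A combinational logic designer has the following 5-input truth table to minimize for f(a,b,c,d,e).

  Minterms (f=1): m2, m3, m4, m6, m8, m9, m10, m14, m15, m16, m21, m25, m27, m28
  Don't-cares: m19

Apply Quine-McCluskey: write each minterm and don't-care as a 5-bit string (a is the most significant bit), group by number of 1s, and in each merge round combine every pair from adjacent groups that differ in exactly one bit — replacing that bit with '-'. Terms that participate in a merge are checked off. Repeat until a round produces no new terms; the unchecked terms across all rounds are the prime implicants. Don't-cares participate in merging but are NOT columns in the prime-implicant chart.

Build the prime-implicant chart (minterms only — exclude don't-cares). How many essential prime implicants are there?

[col 0] 00010*, 00011*, 00100*, 00110*, 01000*, 01001*, 01010*, 01110*, 01111*, 10000, 10011*, 10101, 11001*, 11011*, 11100
[col 1] -0011, -1001, 0-010*, 0-110*, 00-10*, 0001-, 001-0, 01-10*, 010-0, 0100-, 0111-, 1-011, 110-1
[col 2] 0--10
Prime implicants: -0011, -1001, 0--10, 0001-, 001-0, 010-0, 0100-, 0111-, 1-011, 10000, 10101, 110-1, 11100
PI chart (minterm → PIs covering it):
  2 | 0--10,0001-
  3 | -0011,0001-
  4 | 001-0  (sole → essential)
  6 | 0--10,001-0
  8 | 010-0,0100-
  9 | -1001,0100-
  10 | 0--10,010-0
  14 | 0--10,0111-
  15 | 0111-  (sole → essential)
  16 | 10000  (sole → essential)
  21 | 10101  (sole → essential)
  25 | -1001,110-1
  27 | 1-011,110-1
  28 | 11100  (sole → essential)
Essential prime implicants: 001-0, 0111-, 10000, 10101, 11100

5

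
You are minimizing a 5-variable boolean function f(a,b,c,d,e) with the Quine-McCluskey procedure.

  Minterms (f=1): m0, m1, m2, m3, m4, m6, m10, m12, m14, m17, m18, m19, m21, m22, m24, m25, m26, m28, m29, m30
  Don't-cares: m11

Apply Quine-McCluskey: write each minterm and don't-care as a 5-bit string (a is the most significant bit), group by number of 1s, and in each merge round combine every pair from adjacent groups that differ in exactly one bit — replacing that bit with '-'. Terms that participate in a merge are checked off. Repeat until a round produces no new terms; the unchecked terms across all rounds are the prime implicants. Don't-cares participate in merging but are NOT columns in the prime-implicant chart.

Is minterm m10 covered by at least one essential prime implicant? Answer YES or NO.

YES

size-2^0 implicants → 00000(✓)  00001(✓)  00010(✓)  00011(✓)  00100(✓)  00110(✓)  01010(✓)  01011(✓)  01100(✓)  01110(✓)  10001(✓)  10010(✓)  10011(✓)  10101(✓)  10110(✓)  11000(✓)  11001(✓)  11010(✓)  11100(✓)  11101(✓)  11110(✓)
size-2^1 implicants → -0001(✓)  -0010(✓)  -0011(✓)  -0110(✓)  -1010(✓)  -1100(✓)  -1110(✓)  0-010(✓)  0-011(✓)  0-100(✓)  0-110(✓)  00-00(✓)  00-10(✓)  000-0(✓)  000-1(✓)  0000-(✓)  0001-(✓)  001-0(✓)  01-10(✓)  0101-(✓)  011-0(✓)  1-001(✓)  1-010(✓)  1-101(✓)  1-110(✓)  10-01(✓)  10-10(✓)  100-1(✓)  1001-(✓)  11-00(✓)  11-01(✓)  11-10(✓)  110-0(✓)  1100-(✓)  111-0(✓)  1110-(✓)
size-2^2 implicants → --010(✓)  --110(✓)  -0-10(✓)  -00-1  -001-  -1-10(✓)  -11-0  0--10(✓)  0-01-  0-1-0  00--0  000--  1--01  1--10(✓)  11--0  11-0-
size-2^3 implicants → ---10
Unchecked terms (primes): ---10, -00-1, -001-, -11-0, 0-01-, 0-1-0, 00--0, 000--, 1--01, 11--0, 11-0-
Minterm coverage:
  m0 ⊆ 00--0,000--
  m1 ⊆ -00-1,000--
  m2 ⊆ ---10,-001-,0-01-,00--0,000--
  m3 ⊆ -00-1,-001-,0-01-,000--
  m4 ⊆ 0-1-0,00--0
  m6 ⊆ ---10,0-1-0,00--0
  m10 ⊆ ---10,0-01-
  m12 ⊆ -11-0,0-1-0
  m14 ⊆ ---10,-11-0,0-1-0
  m17 ⊆ -00-1,1--01
  m18 ⊆ ---10,-001-
  m19 ⊆ -00-1,-001-
  m21 ⊆ 1--01 [E]
  m22 ⊆ ---10 [E]
  m24 ⊆ 11--0,11-0-
  m25 ⊆ 1--01,11-0-
  m26 ⊆ ---10,11--0
  m28 ⊆ -11-0,11--0,11-0-
  m29 ⊆ 1--01,11-0-
  m30 ⊆ ---10,-11-0,11--0
E = {---10, 1--01}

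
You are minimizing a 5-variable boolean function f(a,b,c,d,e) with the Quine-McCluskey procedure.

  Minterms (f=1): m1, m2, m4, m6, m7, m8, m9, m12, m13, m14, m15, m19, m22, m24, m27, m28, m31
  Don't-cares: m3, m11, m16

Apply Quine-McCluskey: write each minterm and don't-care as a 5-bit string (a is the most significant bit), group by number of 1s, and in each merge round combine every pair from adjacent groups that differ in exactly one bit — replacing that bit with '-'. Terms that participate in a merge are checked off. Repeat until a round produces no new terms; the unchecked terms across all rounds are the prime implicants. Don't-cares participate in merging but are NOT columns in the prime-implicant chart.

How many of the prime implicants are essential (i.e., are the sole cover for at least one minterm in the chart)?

7

size-2^0 implicants → 00001(✓)  00010(✓)  00011(✓)  00100(✓)  00110(✓)  00111(✓)  01000(✓)  01001(✓)  01011(✓)  01100(✓)  01101(✓)  01110(✓)  01111(✓)  10000(✓)  10011(✓)  10110(✓)  11000(✓)  11011(✓)  11100(✓)  11111(✓)
size-2^1 implicants → -0011(✓)  -0110  -1000(✓)  -1011(✓)  -1100(✓)  -1111(✓)  0-001(✓)  0-011(✓)  0-100(✓)  0-110(✓)  0-111(✓)  00-10(✓)  00-11(✓)  000-1(✓)  0001-(✓)  001-0(✓)  0011-(✓)  01-00(✓)  01-01(✓)  01-11(✓)  010-1(✓)  0100-(✓)  011-0(✓)  011-1(✓)  0110-(✓)  0111-(✓)  1-000  1-011(✓)  11-00(✓)  11-11(✓)
size-2^2 implicants → --011  -1-00  -1-11  0--11  0-0-1  0-1-0  0-11-  00-1-  01--1  01-0-  011--
Unchecked terms (primes): --011, -0110, -1-00, -1-11, 0--11, 0-0-1, 0-1-0, 0-11-, 00-1-, 01--1, 01-0-, 011--, 1-000
Minterm coverage:
  m1 ⊆ 0-0-1 [E]
  m2 ⊆ 00-1- [E]
  m4 ⊆ 0-1-0 [E]
  m6 ⊆ -0110,0-1-0,0-11-,00-1-
  m7 ⊆ 0--11,0-11-,00-1-
  m8 ⊆ -1-00,01-0-
  m9 ⊆ 0-0-1,01--1,01-0-
  m12 ⊆ -1-00,0-1-0,01-0-,011--
  m13 ⊆ 01--1,01-0-,011--
  m14 ⊆ 0-1-0,0-11-,011--
  m15 ⊆ -1-11,0--11,0-11-,01--1,011--
  m19 ⊆ --011 [E]
  m22 ⊆ -0110 [E]
  m24 ⊆ -1-00,1-000
  m27 ⊆ --011,-1-11
  m28 ⊆ -1-00 [E]
  m31 ⊆ -1-11 [E]
E = {--011, -0110, -1-00, -1-11, 0-0-1, 0-1-0, 00-1-}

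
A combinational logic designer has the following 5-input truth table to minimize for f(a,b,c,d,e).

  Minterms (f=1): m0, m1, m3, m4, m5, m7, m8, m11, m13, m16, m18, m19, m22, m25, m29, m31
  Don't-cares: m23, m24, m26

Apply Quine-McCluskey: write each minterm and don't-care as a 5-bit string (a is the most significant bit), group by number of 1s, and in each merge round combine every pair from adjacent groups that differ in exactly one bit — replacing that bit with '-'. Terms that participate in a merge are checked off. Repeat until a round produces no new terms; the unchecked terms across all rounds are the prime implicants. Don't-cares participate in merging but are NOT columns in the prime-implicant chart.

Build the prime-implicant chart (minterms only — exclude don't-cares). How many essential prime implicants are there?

4

[col 0] 00000*, 00001*, 00011*, 00100*, 00101*, 00111*, 01000*, 01011*, 01101*, 10000*, 10010*, 10011*, 10110*, 10111*, 11000*, 11001*, 11010*, 11101*, 11111*
[col 1] -0000*, -0011*, -0111*, -1000*, -1101, 0-000*, 0-011, 0-101, 00-00*, 00-01*, 00-11*, 000-1*, 0000-*, 001-1*, 0010-*, 1-000*, 1-010*, 1-111, 10-10*, 10-11*, 100-0*, 1001-*, 1011-*, 11-01, 110-0*, 1100-, 111-1
[col 2] --000, -0-11, 00--1, 00-0-, 1-0-0, 10-1-
Prime implicants: --000, -0-11, -1101, 0-011, 0-101, 00--1, 00-0-, 1-0-0, 1-111, 10-1-, 11-01, 1100-, 111-1
PI chart (minterm → PIs covering it):
  0 | --000,00-0-
  1 | 00--1,00-0-
  3 | -0-11,0-011,00--1
  4 | 00-0-  (sole → essential)
  5 | 0-101,00--1,00-0-
  7 | -0-11,00--1
  8 | --000  (sole → essential)
  11 | 0-011  (sole → essential)
  13 | -1101,0-101
  16 | --000,1-0-0
  18 | 1-0-0,10-1-
  19 | -0-11,10-1-
  22 | 10-1-  (sole → essential)
  25 | 11-01,1100-
  29 | -1101,11-01,111-1
  31 | 1-111,111-1
Essential prime implicants: --000, 0-011, 00-0-, 10-1-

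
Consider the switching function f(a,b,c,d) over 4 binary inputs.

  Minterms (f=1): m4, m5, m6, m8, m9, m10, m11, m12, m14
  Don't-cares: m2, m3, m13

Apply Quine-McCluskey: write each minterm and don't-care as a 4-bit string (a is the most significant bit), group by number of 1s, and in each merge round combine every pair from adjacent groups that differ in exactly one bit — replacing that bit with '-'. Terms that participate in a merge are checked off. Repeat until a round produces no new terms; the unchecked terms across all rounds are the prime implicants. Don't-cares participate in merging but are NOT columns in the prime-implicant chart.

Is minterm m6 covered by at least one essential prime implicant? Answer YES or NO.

[col 0] 0010*, 0011*, 0100*, 0101*, 0110*, 1000*, 1001*, 1010*, 1011*, 1100*, 1101*, 1110*
[col 1] -010*, -011*, -100*, -101*, -110*, 0-10*, 001-*, 01-0*, 010-*, 1-00*, 1-01*, 1-10*, 10-0*, 10-1*, 100-*, 101-*, 11-0*, 110-*
[col 2] --10, -01-, -1-0, -10-, 1--0, 1-0-, 10--
Prime implicants: --10, -01-, -1-0, -10-, 1--0, 1-0-, 10--
PI chart (minterm → PIs covering it):
  4 | -1-0,-10-
  5 | -10-  (sole → essential)
  6 | --10,-1-0
  8 | 1--0,1-0-,10--
  9 | 1-0-,10--
  10 | --10,-01-,1--0,10--
  11 | -01-,10--
  12 | -1-0,-10-,1--0,1-0-
  14 | --10,-1-0,1--0
Essential prime implicants: -10-

NO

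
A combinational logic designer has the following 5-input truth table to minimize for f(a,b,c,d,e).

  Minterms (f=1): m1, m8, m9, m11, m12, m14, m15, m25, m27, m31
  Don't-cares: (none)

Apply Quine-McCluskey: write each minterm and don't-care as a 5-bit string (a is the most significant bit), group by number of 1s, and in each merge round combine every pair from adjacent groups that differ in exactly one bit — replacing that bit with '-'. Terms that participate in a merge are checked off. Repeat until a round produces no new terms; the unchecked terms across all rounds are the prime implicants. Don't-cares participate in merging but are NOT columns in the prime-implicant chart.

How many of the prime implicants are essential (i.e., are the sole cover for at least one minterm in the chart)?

3

Round 0: 00001✓ 01000✓ 01001✓ 01011✓ 01100✓ 01110✓ 01111✓ 11001✓ 11011✓ 11111✓
Round 1: -1001✓ -1011✓ -1111✓ 0-001 01-00 01-11✓ 010-1✓ 0100- 011-0 0111- 11-11✓ 110-1✓
Round 2: -1-11 -10-1
PIs = {-1-11, -10-1, 0-001, 01-00, 0100-, 011-0, 0111-}
Coverage chart:
  m1: 0-001 ←essential
  m8: 01-00,0100-
  m9: -10-1,0-001,0100-
  m11: -1-11,-10-1
  m12: 01-00,011-0
  m14: 011-0,0111-
  m15: -1-11,0111-
  m25: -10-1 ←essential
  m27: -1-11,-10-1
  m31: -1-11 ←essential
Essential: -1-11, -10-1, 0-001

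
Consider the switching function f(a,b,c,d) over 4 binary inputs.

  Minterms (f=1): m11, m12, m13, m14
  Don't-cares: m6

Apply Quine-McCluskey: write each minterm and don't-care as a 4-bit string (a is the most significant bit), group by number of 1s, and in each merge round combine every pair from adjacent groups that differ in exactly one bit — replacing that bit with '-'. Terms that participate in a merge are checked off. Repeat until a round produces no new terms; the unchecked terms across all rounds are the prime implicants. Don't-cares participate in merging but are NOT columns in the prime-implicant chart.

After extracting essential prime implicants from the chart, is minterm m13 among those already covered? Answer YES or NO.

YES

[col 0] 0110*, 1011, 1100*, 1101*, 1110*
[col 1] -110, 11-0, 110-
Prime implicants: -110, 1011, 11-0, 110-
PI chart (minterm → PIs covering it):
  11 | 1011  (sole → essential)
  12 | 11-0,110-
  13 | 110-  (sole → essential)
  14 | -110,11-0
Essential prime implicants: 1011, 110-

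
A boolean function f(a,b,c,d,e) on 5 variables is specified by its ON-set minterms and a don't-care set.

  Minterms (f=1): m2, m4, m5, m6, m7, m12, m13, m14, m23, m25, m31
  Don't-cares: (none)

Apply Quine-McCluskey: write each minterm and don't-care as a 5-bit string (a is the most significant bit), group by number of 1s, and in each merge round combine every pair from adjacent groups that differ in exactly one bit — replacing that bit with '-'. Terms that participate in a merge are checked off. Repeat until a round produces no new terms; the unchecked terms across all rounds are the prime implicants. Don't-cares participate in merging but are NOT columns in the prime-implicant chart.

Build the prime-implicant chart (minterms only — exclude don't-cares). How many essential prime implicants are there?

5

size-2^0 implicants → 00010(✓)  00100(✓)  00101(✓)  00110(✓)  00111(✓)  01100(✓)  01101(✓)  01110(✓)  10111(✓)  11001  11111(✓)
size-2^1 implicants → -0111  0-100(✓)  0-101(✓)  0-110(✓)  00-10  001-0(✓)  001-1(✓)  0010-(✓)  0011-(✓)  011-0(✓)  0110-(✓)  1-111
size-2^2 implicants → 0-1-0  0-10-  001--
Unchecked terms (primes): -0111, 0-1-0, 0-10-, 00-10, 001--, 1-111, 11001
Minterm coverage:
  m2 ⊆ 00-10 [E]
  m4 ⊆ 0-1-0,0-10-,001--
  m5 ⊆ 0-10-,001--
  m6 ⊆ 0-1-0,00-10,001--
  m7 ⊆ -0111,001--
  m12 ⊆ 0-1-0,0-10-
  m13 ⊆ 0-10- [E]
  m14 ⊆ 0-1-0 [E]
  m23 ⊆ -0111,1-111
  m25 ⊆ 11001 [E]
  m31 ⊆ 1-111 [E]
E = {0-1-0, 0-10-, 00-10, 1-111, 11001}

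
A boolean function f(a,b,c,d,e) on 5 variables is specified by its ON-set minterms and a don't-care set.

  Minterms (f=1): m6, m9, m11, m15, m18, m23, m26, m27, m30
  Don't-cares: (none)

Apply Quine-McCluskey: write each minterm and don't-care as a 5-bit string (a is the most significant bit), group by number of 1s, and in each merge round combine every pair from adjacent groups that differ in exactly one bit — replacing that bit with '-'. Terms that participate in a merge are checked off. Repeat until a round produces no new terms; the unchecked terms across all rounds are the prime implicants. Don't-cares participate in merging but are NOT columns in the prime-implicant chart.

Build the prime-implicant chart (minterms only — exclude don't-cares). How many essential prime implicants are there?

6

[col 0] 00110, 01001*, 01011*, 01111*, 10010*, 10111, 11010*, 11011*, 11110*
[col 1] -1011, 01-11, 010-1, 1-010, 11-10, 1101-
Prime implicants: -1011, 00110, 01-11, 010-1, 1-010, 10111, 11-10, 1101-
PI chart (minterm → PIs covering it):
  6 | 00110  (sole → essential)
  9 | 010-1  (sole → essential)
  11 | -1011,01-11,010-1
  15 | 01-11  (sole → essential)
  18 | 1-010  (sole → essential)
  23 | 10111  (sole → essential)
  26 | 1-010,11-10,1101-
  27 | -1011,1101-
  30 | 11-10  (sole → essential)
Essential prime implicants: 00110, 01-11, 010-1, 1-010, 10111, 11-10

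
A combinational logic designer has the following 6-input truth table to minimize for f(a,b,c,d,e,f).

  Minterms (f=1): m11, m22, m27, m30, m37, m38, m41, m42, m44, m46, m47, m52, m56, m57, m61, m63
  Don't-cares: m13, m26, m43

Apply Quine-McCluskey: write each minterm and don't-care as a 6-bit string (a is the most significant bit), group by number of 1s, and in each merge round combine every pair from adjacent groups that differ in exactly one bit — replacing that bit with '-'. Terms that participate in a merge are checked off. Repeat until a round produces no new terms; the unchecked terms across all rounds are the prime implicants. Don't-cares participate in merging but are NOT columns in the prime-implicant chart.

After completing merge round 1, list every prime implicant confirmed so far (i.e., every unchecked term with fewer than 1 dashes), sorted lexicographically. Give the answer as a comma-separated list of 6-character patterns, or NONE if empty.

001101, 100101, 110100

[col 0] 001011*, 001101, 010110*, 011010*, 011011*, 011110*, 100101, 100110*, 101001*, 101010*, 101011*, 101100*, 101110*, 101111*, 110100, 111000*, 111001*, 111101*, 111111*
[col 1] -01011, 0-1011, 01-110, 011-10, 01101-, 1-1001, 1-1111, 10-110, 101-10*, 101-11*, 1010-1, 10101-*, 1011-0, 10111-*, 111-01, 11100-, 1111-1
[col 2] 101-1-
Prime implicants: -01011, 0-1011, 001101, 01-110, 011-10, 01101-, 1-1001, 1-1111, 10-110, 100101, 101-1-, 1010-1, 1011-0, 110100, 111-01, 11100-, 1111-1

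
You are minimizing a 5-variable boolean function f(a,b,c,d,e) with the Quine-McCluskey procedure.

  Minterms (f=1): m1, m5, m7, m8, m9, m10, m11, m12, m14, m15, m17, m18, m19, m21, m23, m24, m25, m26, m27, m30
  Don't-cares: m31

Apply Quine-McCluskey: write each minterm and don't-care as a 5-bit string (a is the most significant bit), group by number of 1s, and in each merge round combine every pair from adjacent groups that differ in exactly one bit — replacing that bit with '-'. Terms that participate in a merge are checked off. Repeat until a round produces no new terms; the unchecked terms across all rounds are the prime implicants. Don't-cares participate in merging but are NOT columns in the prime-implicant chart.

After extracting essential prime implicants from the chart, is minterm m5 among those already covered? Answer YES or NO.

[col 0] 00001*, 00101*, 00111*, 01000*, 01001*, 01010*, 01011*, 01100*, 01110*, 01111*, 10001*, 10010*, 10011*, 10101*, 10111*, 11000*, 11001*, 11010*, 11011*, 11110*, 11111*
[col 1] -0001*, -0101*, -0111*, -1000*, -1001*, -1010*, -1011*, -1110*, -1111*, 0-001*, 0-111*, 00-01*, 001-1*, 01-00*, 01-10*, 01-11*, 010-0*, 010-1*, 0100-*, 0101-*, 011-0*, 0111-*, 1-001*, 1-010*, 1-011*, 1-111*, 10-01*, 10-11*, 100-1*, 1001-*, 101-1*, 11-10*, 11-11*, 110-0*, 110-1*, 1100-*, 1101-*, 1111-*
[col 2] --001, --111, -0-01, -01-1, -1-10*, -1-11*, -10-0*, -10-1*, -100-*, -101-*, -111-*, 01--0, 01-1-*, 010--*, 1--11, 1-0-1, 1-01-, 10--1, 11-1-*, 110--*
[col 3] -1-1-, -10--
Prime implicants: --001, --111, -0-01, -01-1, -1-1-, -10--, 01--0, 1--11, 1-0-1, 1-01-, 10--1
PI chart (minterm → PIs covering it):
  1 | --001,-0-01
  5 | -0-01,-01-1
  7 | --111,-01-1
  8 | -10--,01--0
  9 | --001,-10--
  10 | -1-1-,-10--,01--0
  11 | -1-1-,-10--
  12 | 01--0  (sole → essential)
  14 | -1-1-,01--0
  15 | --111,-1-1-
  17 | --001,-0-01,1-0-1,10--1
  18 | 1-01-  (sole → essential)
  19 | 1--11,1-0-1,1-01-,10--1
  21 | -0-01,-01-1,10--1
  23 | --111,-01-1,1--11,10--1
  24 | -10--  (sole → essential)
  25 | --001,-10--,1-0-1
  26 | -1-1-,-10--,1-01-
  27 | -1-1-,-10--,1--11,1-0-1,1-01-
  30 | -1-1-  (sole → essential)
Essential prime implicants: -1-1-, -10--, 01--0, 1-01-

NO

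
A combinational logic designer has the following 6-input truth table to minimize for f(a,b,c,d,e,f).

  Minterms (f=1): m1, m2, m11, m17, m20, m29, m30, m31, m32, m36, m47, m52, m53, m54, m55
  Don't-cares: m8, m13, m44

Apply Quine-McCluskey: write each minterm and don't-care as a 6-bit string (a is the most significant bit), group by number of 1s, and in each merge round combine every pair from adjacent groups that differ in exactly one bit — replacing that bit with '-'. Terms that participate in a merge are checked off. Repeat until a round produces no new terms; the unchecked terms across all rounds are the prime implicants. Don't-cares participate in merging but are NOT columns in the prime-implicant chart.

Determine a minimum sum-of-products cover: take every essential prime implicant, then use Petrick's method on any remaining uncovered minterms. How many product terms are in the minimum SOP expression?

9

Round 0: 000001✓ 000010 001000 001011 001101✓ 010001✓ 010100✓ 011101✓ 011110✓ 011111✓ 100000✓ 100100✓ 101100✓ 101111 110100✓ 110101✓ 110110✓ 110111✓
Round 1: -10100 0-0001 0-1101 0111-1 01111- 1-0100 10-100 100-00 1101-0✓ 1101-1✓ 11010-✓ 11011-✓
Round 2: 1101--
PIs = {-10100, 0-0001, 0-1101, 000010, 001000, 001011, 0111-1, 01111-, 1-0100, 10-100, 100-00, 101111, 1101--}
Coverage chart:
  m1: 0-0001 ←essential
  m2: 000010 ←essential
  m11: 001011 ←essential
  m17: 0-0001 ←essential
  m20: -10100 ←essential
  m29: 0-1101,0111-1
  m30: 01111- ←essential
  m31: 0111-1,01111-
  m32: 100-00 ←essential
  m36: 1-0100,10-100,100-00
  m47: 101111 ←essential
  m52: -10100,1-0100,1101--
  m53: 1101-- ←essential
  m54: 1101-- ←essential
  m55: 1101-- ←essential
Essential: -10100, 0-0001, 000010, 001011, 01111-, 100-00, 101111, 1101--
Petrick residual → 0-1101
Min cover (9 terms): bc'de'f' + a'c'd'e'f + a'cde'f + a'b'c'd'ef' + a'b'cd'ef + a'bcde + ab'c'e'f' + ab'cdef + abc'd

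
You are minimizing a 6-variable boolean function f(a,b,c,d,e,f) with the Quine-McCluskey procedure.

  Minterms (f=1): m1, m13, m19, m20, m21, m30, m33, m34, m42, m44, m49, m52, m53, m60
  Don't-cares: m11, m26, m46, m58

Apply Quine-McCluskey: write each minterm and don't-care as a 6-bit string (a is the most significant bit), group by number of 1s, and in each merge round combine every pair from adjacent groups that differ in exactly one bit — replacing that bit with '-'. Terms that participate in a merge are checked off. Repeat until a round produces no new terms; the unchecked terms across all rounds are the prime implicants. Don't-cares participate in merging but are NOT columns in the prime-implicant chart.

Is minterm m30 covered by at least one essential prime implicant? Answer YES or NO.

[col 0] 000001*, 001011, 001101, 010011, 010100*, 010101*, 011010*, 011110*, 100001*, 100010*, 101010*, 101100*, 101110*, 110001*, 110100*, 110101*, 111010*, 111100*
[col 1] -00001, -10100*, -10101*, -11010, 01010-*, 011-10, 1-0001, 1-1010, 1-1100, 10-010, 101-10, 1011-0, 11-100, 110-01, 11010-*
[col 2] -1010-
Prime implicants: -00001, -1010-, -11010, 001011, 001101, 010011, 011-10, 1-0001, 1-1010, 1-1100, 10-010, 101-10, 1011-0, 11-100, 110-01
PI chart (minterm → PIs covering it):
  1 | -00001  (sole → essential)
  13 | 001101  (sole → essential)
  19 | 010011  (sole → essential)
  20 | -1010-  (sole → essential)
  21 | -1010-  (sole → essential)
  30 | 011-10  (sole → essential)
  33 | -00001,1-0001
  34 | 10-010  (sole → essential)
  42 | 1-1010,10-010,101-10
  44 | 1-1100,1011-0
  49 | 1-0001,110-01
  52 | -1010-,11-100
  53 | -1010-,110-01
  60 | 1-1100,11-100
Essential prime implicants: -00001, -1010-, 001101, 010011, 011-10, 10-010

YES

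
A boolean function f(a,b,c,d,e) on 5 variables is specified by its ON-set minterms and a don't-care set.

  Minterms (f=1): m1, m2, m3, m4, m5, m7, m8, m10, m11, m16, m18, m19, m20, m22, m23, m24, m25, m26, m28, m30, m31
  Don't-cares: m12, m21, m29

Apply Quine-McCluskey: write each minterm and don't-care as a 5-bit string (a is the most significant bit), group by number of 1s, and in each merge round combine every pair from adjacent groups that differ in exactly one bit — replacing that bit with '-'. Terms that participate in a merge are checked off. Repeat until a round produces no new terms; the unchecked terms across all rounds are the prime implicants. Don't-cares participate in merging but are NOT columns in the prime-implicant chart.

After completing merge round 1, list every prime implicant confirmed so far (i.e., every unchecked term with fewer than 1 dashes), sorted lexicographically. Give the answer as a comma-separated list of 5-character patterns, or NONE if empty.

NONE

size-2^0 implicants → 00001(✓)  00010(✓)  00011(✓)  00100(✓)  00101(✓)  00111(✓)  01000(✓)  01010(✓)  01011(✓)  01100(✓)  10000(✓)  10010(✓)  10011(✓)  10100(✓)  10101(✓)  10110(✓)  10111(✓)  11000(✓)  11001(✓)  11010(✓)  11100(✓)  11101(✓)  11110(✓)  11111(✓)
size-2^1 implicants → -0010(✓)  -0011(✓)  -0100(✓)  -0101(✓)  -0111(✓)  -1000(✓)  -1010(✓)  -1100(✓)  0-010(✓)  0-011(✓)  0-100(✓)  00-01(✓)  00-11(✓)  000-1(✓)  0001-(✓)  001-1(✓)  0010-(✓)  01-00(✓)  010-0(✓)  0101-(✓)  1-000(✓)  1-010(✓)  1-100(✓)  1-101(✓)  1-110(✓)  1-111(✓)  10-00(✓)  10-10(✓)  10-11(✓)  100-0(✓)  1001-(✓)  101-0(✓)  101-1(✓)  1010-(✓)  1011-(✓)  11-00(✓)  11-01(✓)  11-10(✓)  110-0(✓)  1100-(✓)  111-0(✓)  111-1(✓)  1110-(✓)  1111-(✓)
size-2^2 implicants → --010  --100  -0-11  -001-  -01-1  -010-  -1-00  -10-0  0-01-  00--1  1--00(✓)  1--10(✓)  1-0-0(✓)  1-1-0(✓)  1-1-1(✓)  1-10-(✓)  1-11-(✓)  10--0(✓)  10-1-  101--(✓)  11--0(✓)  11-0-  111--(✓)
size-2^3 implicants → 1---0  1-1--
Unchecked terms (primes): --010, --100, -0-11, -001-, -01-1, -010-, -1-00, -10-0, 0-01-, 00--1, 1---0, 1-1--, 10-1-, 11-0-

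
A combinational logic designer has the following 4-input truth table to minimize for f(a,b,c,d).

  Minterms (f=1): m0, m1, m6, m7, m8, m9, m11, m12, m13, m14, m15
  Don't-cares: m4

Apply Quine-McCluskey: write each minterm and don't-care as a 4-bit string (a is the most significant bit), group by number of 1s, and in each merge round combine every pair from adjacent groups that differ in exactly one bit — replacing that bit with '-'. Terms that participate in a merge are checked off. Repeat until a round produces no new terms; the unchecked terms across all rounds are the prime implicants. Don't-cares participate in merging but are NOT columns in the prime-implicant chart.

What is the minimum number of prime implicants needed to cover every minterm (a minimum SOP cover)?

4

size-2^0 implicants → 0000(✓)  0001(✓)  0100(✓)  0110(✓)  0111(✓)  1000(✓)  1001(✓)  1011(✓)  1100(✓)  1101(✓)  1110(✓)  1111(✓)
size-2^1 implicants → -000(✓)  -001(✓)  -100(✓)  -110(✓)  -111(✓)  0-00(✓)  000-(✓)  01-0(✓)  011-(✓)  1-00(✓)  1-01(✓)  1-11(✓)  10-1(✓)  100-(✓)  11-0(✓)  11-1(✓)  110-(✓)  111-(✓)
size-2^2 implicants → --00  -00-  -1-0  -11-  1--1  1-0-  11--
Unchecked terms (primes): --00, -00-, -1-0, -11-, 1--1, 1-0-, 11--
Minterm coverage:
  m0 ⊆ --00,-00-
  m1 ⊆ -00- [E]
  m6 ⊆ -1-0,-11-
  m7 ⊆ -11- [E]
  m8 ⊆ --00,-00-,1-0-
  m9 ⊆ -00-,1--1,1-0-
  m11 ⊆ 1--1 [E]
  m12 ⊆ --00,-1-0,1-0-,11--
  m13 ⊆ 1--1,1-0-,11--
  m14 ⊆ -1-0,-11-,11--
  m15 ⊆ -11-,1--1,11--
E = {-00-, -11-, 1--1}
Petrick residual → --00
Cover = c'd' + b'c' + bc + ad  |cover|=4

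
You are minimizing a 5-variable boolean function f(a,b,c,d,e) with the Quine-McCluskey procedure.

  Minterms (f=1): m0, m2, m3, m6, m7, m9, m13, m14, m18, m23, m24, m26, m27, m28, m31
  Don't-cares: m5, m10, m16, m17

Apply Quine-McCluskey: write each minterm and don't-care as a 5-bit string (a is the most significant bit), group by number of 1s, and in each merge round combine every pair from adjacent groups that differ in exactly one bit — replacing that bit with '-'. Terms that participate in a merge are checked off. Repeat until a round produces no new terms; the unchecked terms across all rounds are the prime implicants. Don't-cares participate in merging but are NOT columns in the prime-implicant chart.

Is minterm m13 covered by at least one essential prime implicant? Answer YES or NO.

YES

[col 0] 00000*, 00010*, 00011*, 00101*, 00110*, 00111*, 01001*, 01010*, 01101*, 01110*, 10000*, 10001*, 10010*, 10111*, 11000*, 11010*, 11011*, 11100*, 11111*
[col 1] -0000*, -0010*, -0111, -1010*, 0-010*, 0-101, 0-110*, 00-10*, 00-11*, 000-0*, 0001-*, 001-1, 0011-*, 01-01, 01-10*, 1-000*, 1-010*, 1-111, 100-0*, 1000-, 11-00, 11-11, 110-0*, 1101-
[col 2] --010, -00-0, 0--10, 00-1-, 1-0-0
Prime implicants: --010, -00-0, -0111, 0--10, 0-101, 00-1-, 001-1, 01-01, 1-0-0, 1-111, 1000-, 11-00, 11-11, 1101-
PI chart (minterm → PIs covering it):
  0 | -00-0  (sole → essential)
  2 | --010,-00-0,0--10,00-1-
  3 | 00-1-  (sole → essential)
  6 | 0--10,00-1-
  7 | -0111,00-1-,001-1
  9 | 01-01  (sole → essential)
  13 | 0-101,01-01
  14 | 0--10  (sole → essential)
  18 | --010,-00-0,1-0-0
  23 | -0111,1-111
  24 | 1-0-0,11-00
  26 | --010,1-0-0,1101-
  27 | 11-11,1101-
  28 | 11-00  (sole → essential)
  31 | 1-111,11-11
Essential prime implicants: -00-0, 0--10, 00-1-, 01-01, 11-00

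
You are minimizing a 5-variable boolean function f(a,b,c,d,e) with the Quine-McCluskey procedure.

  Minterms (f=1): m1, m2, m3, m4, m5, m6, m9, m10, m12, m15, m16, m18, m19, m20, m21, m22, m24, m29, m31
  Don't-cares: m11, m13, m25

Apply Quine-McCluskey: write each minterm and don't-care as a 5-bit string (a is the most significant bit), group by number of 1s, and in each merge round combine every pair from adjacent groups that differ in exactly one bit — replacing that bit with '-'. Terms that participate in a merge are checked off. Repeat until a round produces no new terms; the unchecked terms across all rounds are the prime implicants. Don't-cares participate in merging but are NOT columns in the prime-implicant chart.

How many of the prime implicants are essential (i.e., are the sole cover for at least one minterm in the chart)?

size-2^0 implicants → 00001(✓)  00010(✓)  00011(✓)  00100(✓)  00101(✓)  00110(✓)  01001(✓)  01010(✓)  01011(✓)  01100(✓)  01101(✓)  01111(✓)  10000(✓)  10010(✓)  10011(✓)  10100(✓)  10101(✓)  10110(✓)  11000(✓)  11001(✓)  11101(✓)  11111(✓)
size-2^1 implicants → -0010(✓)  -0011(✓)  -0100(✓)  -0101(✓)  -0110(✓)  -1001(✓)  -1101(✓)  -1111(✓)  0-001(✓)  0-010(✓)  0-011(✓)  0-100(✓)  0-101(✓)  00-01(✓)  00-10(✓)  000-1(✓)  0001-(✓)  001-0(✓)  0010-(✓)  01-01(✓)  01-11(✓)  010-1(✓)  0101-(✓)  011-1(✓)  0110-(✓)  1-000  1-101(✓)  10-00(✓)  10-10(✓)  100-0(✓)  1001-(✓)  101-0(✓)  1010-(✓)  11-01(✓)  1100-  111-1(✓)
size-2^2 implicants → --101  -0-10  -001-  -01-0  -010-  -1-01  -11-1  0--01  0-0-1  0-01-  0-10-  01--1  10--0
Unchecked terms (primes): --101, -0-10, -001-, -01-0, -010-, -1-01, -11-1, 0--01, 0-0-1, 0-01-, 0-10-, 01--1, 1-000, 10--0, 1100-
Minterm coverage:
  m1 ⊆ 0--01,0-0-1
  m2 ⊆ -0-10,-001-,0-01-
  m3 ⊆ -001-,0-0-1,0-01-
  m4 ⊆ -01-0,-010-,0-10-
  m5 ⊆ --101,-010-,0--01,0-10-
  m6 ⊆ -0-10,-01-0
  m9 ⊆ -1-01,0--01,0-0-1,01--1
  m10 ⊆ 0-01- [E]
  m12 ⊆ 0-10- [E]
  m15 ⊆ -11-1,01--1
  m16 ⊆ 1-000,10--0
  m18 ⊆ -0-10,-001-,10--0
  m19 ⊆ -001- [E]
  m20 ⊆ -01-0,-010-,10--0
  m21 ⊆ --101,-010-
  m22 ⊆ -0-10,-01-0,10--0
  m24 ⊆ 1-000,1100-
  m29 ⊆ --101,-1-01,-11-1
  m31 ⊆ -11-1 [E]
E = {-001-, -11-1, 0-01-, 0-10-}

4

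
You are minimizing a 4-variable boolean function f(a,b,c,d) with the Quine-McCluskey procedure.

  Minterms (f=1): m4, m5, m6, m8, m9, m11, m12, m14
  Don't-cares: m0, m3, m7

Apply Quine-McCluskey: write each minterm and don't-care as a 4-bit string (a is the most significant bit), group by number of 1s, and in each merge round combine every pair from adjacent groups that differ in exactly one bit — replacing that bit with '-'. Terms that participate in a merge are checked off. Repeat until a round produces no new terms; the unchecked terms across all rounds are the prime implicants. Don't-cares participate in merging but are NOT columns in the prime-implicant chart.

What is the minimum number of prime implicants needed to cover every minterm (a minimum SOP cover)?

[col 0] 0000*, 0011*, 0100*, 0101*, 0110*, 0111*, 1000*, 1001*, 1011*, 1100*, 1110*
[col 1] -000*, -011, -100*, -110*, 0-00*, 0-11, 01-0*, 01-1*, 010-*, 011-*, 1-00*, 10-1, 100-, 11-0*
[col 2] --00, -1-0, 01--
Prime implicants: --00, -011, -1-0, 0-11, 01--, 10-1, 100-
PI chart (minterm → PIs covering it):
  4 | --00,-1-0,01--
  5 | 01--  (sole → essential)
  6 | -1-0,01--
  8 | --00,100-
  9 | 10-1,100-
  11 | -011,10-1
  12 | --00,-1-0
  14 | -1-0  (sole → essential)
Essential prime implicants: -1-0, 01--
Petrick residual → --00, 10-1
Minimum SOP uses 4 PIs: c'd' + bd' + a'b + ab'd

4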